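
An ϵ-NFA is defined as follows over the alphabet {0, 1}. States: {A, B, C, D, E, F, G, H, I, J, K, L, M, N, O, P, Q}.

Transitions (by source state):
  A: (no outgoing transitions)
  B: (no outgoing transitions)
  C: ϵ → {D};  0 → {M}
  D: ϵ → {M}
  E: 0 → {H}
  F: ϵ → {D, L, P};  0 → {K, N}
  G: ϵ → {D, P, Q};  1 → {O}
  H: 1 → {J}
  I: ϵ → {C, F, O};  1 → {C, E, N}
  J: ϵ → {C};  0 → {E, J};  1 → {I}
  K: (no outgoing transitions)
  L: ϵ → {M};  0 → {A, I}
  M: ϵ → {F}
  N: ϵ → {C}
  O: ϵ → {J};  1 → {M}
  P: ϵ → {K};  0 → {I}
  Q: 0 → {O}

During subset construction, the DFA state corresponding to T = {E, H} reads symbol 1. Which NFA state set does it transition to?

{C, D, F, J, K, L, M, P}

H on 1 → {J}.
No 1-transition from E.
Union after reading 1: {J}.
Now take the ϵ-closure:
From J via ϵ: add C.
From C via ϵ: add D.
From D via ϵ: add M.
From M via ϵ: add F.
From F via ϵ: add L, P.
From P via ϵ: add K.
No new states can be added; the closed set is {C, D, F, J, K, L, M, P}.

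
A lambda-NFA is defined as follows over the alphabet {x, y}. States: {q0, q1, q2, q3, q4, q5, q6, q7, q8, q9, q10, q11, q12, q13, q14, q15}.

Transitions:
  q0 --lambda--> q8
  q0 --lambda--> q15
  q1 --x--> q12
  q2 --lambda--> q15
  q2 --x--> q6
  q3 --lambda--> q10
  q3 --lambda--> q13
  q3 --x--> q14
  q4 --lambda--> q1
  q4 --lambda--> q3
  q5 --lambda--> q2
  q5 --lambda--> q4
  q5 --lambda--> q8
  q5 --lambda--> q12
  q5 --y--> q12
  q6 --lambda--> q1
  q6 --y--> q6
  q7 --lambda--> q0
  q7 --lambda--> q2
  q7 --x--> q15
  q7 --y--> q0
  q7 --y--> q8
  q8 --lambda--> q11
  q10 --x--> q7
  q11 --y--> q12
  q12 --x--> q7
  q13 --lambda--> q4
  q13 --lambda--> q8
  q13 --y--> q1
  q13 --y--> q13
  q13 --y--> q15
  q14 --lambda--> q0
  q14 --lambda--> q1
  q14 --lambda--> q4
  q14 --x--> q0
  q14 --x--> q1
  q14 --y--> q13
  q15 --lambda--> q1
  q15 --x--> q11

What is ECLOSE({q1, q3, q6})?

{q1, q3, q4, q6, q8, q10, q11, q13}

Start with {q1, q3, q6}.
From q3 via lambda: add q10, q13.
From q13 via lambda: add q4, q8.
From q8 via lambda: add q11.
No new states can be added; the closed set is {q1, q3, q4, q6, q8, q10, q11, q13}.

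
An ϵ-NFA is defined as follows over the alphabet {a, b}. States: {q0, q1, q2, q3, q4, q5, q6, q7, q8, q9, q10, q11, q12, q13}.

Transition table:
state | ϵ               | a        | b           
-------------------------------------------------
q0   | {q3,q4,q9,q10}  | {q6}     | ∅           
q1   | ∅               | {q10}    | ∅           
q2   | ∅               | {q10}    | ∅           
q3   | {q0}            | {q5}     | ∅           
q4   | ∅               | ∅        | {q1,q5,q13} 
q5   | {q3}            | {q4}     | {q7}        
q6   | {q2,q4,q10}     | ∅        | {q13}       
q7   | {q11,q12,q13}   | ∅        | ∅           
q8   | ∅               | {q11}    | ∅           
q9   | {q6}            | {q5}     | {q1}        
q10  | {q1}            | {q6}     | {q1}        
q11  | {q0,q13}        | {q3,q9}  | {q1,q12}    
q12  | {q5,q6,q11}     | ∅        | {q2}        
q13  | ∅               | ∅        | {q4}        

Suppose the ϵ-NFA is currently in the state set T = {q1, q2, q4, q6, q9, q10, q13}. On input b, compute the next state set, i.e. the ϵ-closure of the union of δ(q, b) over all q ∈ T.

q4 on b → {q1, q5, q13}.
q6 on b → {q13}.
q9 on b → {q1}.
q10 on b → {q1}.
q13 on b → {q4}.
No b-transition from q1, q2.
Union after reading b: {q1, q4, q5, q13}.
Now take the ϵ-closure:
From q5 via ϵ: add q3.
From q3 via ϵ: add q0.
From q0 via ϵ: add q9, q10.
From q9 via ϵ: add q6.
From q6 via ϵ: add q2.
No new states can be added; the closed set is {q0, q1, q2, q3, q4, q5, q6, q9, q10, q13}.

{q0, q1, q2, q3, q4, q5, q6, q9, q10, q13}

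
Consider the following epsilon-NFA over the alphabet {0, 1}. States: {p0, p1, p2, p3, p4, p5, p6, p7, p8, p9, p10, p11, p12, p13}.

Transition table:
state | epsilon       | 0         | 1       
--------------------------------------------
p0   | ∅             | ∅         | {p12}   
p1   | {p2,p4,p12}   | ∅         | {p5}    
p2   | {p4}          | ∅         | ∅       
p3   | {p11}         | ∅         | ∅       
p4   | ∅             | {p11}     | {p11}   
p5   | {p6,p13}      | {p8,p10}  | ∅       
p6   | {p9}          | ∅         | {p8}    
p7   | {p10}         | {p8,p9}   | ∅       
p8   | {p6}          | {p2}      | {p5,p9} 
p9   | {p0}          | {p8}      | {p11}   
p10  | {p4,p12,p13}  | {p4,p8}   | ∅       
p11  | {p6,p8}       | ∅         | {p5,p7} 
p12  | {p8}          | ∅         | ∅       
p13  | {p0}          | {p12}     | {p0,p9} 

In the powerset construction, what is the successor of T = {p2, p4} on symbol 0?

p4 on 0 → {p11}.
No 0-transition from p2.
Union after reading 0: {p11}.
Now take the epsilon-closure:
From p11 via epsilon: add p6, p8.
From p6 via epsilon: add p9.
From p9 via epsilon: add p0.
No new states can be added; the closed set is {p0, p6, p8, p9, p11}.

{p0, p6, p8, p9, p11}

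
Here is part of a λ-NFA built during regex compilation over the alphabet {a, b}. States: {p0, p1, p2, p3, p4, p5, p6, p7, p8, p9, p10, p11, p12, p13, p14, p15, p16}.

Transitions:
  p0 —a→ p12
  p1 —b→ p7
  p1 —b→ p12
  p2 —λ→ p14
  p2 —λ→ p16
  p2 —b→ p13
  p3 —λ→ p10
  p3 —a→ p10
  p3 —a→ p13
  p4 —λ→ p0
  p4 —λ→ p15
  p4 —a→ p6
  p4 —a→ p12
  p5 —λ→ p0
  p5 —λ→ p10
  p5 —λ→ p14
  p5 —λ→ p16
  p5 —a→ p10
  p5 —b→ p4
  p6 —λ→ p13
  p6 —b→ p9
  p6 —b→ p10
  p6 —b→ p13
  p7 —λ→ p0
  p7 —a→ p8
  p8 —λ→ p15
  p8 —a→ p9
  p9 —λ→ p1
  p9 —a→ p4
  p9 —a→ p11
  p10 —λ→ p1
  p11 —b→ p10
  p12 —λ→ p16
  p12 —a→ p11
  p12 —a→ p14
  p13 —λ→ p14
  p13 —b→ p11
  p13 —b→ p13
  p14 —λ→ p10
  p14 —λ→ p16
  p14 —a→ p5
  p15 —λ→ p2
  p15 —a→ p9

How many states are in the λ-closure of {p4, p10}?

Start with {p4, p10}.
From p4 via λ: add p0, p15.
From p10 via λ: add p1.
From p15 via λ: add p2.
From p2 via λ: add p14, p16.
λ-closure = {p0, p1, p2, p4, p10, p14, p15, p16}, which has 8 states.

8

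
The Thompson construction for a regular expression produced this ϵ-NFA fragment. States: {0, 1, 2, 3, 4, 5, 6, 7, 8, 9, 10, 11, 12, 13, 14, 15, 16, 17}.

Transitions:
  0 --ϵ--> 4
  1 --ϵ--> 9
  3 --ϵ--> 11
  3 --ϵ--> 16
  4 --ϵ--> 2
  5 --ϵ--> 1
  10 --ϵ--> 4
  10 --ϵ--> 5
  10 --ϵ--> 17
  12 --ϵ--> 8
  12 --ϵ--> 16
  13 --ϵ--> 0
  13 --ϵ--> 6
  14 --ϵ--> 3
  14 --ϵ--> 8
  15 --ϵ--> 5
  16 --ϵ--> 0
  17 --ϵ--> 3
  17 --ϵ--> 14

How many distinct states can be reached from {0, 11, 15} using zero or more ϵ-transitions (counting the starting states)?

Start with {0, 11, 15}.
From 0 via ϵ: add 4.
From 15 via ϵ: add 5.
From 4 via ϵ: add 2.
From 5 via ϵ: add 1.
From 1 via ϵ: add 9.
ϵ-closure = {0, 1, 2, 4, 5, 9, 11, 15}, which has 8 states.

8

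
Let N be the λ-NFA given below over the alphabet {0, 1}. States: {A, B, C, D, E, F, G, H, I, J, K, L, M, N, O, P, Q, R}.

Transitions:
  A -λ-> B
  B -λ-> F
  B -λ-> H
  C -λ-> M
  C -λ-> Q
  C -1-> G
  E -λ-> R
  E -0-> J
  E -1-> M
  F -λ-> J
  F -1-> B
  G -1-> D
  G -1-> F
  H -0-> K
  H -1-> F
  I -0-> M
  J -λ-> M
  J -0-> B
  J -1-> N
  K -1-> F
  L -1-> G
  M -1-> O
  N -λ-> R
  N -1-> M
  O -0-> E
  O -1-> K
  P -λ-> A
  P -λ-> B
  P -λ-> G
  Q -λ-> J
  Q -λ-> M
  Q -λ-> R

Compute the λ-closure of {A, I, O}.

Start with {A, I, O}.
From A via λ: add B.
From B via λ: add F, H.
From F via λ: add J.
From J via λ: add M.
No new states can be added; the closed set is {A, B, F, H, I, J, M, O}.

{A, B, F, H, I, J, M, O}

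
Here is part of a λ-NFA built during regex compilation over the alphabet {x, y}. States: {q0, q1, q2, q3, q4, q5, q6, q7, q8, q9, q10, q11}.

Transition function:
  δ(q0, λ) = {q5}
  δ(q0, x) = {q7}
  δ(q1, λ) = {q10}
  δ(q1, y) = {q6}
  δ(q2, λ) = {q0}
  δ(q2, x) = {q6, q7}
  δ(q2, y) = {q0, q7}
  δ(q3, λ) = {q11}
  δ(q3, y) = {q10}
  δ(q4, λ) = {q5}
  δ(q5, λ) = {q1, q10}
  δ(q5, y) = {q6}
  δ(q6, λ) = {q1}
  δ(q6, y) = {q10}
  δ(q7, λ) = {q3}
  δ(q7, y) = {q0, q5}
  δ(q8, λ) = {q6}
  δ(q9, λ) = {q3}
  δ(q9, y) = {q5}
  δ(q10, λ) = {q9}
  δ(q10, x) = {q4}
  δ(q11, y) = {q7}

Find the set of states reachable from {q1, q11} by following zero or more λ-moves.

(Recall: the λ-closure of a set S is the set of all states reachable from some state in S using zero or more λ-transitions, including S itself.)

{q1, q3, q9, q10, q11}

Start with {q1, q11}.
From q1 via λ: add q10.
From q10 via λ: add q9.
From q9 via λ: add q3.
No new states can be added; the closed set is {q1, q3, q9, q10, q11}.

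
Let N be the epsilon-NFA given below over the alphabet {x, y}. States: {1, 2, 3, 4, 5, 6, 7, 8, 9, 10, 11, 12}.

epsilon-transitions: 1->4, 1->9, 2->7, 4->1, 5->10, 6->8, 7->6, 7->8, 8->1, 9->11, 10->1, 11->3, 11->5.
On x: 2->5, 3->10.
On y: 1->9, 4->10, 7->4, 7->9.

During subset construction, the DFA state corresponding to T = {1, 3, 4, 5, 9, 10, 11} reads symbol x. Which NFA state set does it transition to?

{1, 3, 4, 5, 9, 10, 11}

3 on x → {10}.
No x-transition from 1, 4, 5, 9, 10, 11.
Union after reading x: {10}.
Now take the epsilon-closure:
From 10 via epsilon: add 1.
From 1 via epsilon: add 4, 9.
From 9 via epsilon: add 11.
From 11 via epsilon: add 3, 5.
No new states can be added; the closed set is {1, 3, 4, 5, 9, 10, 11}.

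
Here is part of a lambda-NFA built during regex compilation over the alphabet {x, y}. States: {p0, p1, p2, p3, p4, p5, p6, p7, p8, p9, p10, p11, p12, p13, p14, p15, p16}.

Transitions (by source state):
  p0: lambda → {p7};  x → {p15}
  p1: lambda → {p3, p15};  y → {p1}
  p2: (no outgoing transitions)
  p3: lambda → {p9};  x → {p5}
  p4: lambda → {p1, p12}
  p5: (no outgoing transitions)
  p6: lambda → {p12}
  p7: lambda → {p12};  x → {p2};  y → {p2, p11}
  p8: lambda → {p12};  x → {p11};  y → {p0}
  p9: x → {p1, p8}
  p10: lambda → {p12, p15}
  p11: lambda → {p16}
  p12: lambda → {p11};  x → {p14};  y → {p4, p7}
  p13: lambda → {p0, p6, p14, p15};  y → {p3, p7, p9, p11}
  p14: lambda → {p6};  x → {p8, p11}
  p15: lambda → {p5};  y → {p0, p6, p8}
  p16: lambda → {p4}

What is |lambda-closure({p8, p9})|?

10

Start with {p8, p9}.
From p8 via lambda: add p12.
From p12 via lambda: add p11.
From p11 via lambda: add p16.
From p16 via lambda: add p4.
From p4 via lambda: add p1.
From p1 via lambda: add p3, p15.
From p15 via lambda: add p5.
lambda-closure = {p1, p3, p4, p5, p8, p9, p11, p12, p15, p16}, which has 10 states.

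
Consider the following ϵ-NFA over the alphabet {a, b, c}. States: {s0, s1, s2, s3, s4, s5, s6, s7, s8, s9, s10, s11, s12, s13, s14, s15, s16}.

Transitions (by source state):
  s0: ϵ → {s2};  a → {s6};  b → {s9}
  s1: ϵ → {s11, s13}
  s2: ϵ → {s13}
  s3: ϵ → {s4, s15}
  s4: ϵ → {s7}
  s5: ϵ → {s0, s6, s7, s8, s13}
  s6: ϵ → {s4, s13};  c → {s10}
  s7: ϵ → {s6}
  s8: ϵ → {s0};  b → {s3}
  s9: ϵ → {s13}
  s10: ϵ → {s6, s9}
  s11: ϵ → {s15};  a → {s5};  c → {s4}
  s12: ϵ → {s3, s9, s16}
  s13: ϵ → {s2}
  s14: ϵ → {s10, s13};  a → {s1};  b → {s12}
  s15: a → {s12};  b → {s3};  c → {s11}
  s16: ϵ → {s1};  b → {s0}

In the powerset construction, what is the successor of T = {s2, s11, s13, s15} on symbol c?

s11 on c → {s4}.
s15 on c → {s11}.
No c-transition from s2, s13.
Union after reading c: {s4, s11}.
Now take the ϵ-closure:
From s4 via ϵ: add s7.
From s11 via ϵ: add s15.
From s7 via ϵ: add s6.
From s6 via ϵ: add s13.
From s13 via ϵ: add s2.
No new states can be added; the closed set is {s2, s4, s6, s7, s11, s13, s15}.

{s2, s4, s6, s7, s11, s13, s15}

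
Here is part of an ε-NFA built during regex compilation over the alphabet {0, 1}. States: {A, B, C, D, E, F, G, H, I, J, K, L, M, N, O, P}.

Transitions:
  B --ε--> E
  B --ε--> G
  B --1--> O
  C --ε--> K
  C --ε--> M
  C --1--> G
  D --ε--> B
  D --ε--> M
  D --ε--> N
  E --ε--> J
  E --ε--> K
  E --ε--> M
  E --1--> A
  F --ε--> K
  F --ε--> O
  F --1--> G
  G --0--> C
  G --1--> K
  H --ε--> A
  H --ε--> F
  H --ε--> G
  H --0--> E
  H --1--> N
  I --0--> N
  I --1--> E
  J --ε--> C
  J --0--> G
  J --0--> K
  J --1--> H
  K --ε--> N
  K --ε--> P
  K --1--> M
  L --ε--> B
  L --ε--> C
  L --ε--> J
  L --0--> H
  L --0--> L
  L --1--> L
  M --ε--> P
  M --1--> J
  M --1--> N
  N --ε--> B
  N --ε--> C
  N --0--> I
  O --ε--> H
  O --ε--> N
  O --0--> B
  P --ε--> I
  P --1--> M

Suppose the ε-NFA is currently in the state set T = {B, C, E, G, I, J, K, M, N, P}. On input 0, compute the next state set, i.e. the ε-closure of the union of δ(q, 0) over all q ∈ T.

{B, C, E, G, I, J, K, M, N, P}

G on 0 → {C}.
I on 0 → {N}.
J on 0 → {G, K}.
N on 0 → {I}.
No 0-transition from B, C, E, K, M, P.
Union after reading 0: {C, G, I, K, N}.
Now take the ε-closure:
From C via ε: add M.
From K via ε: add P.
From N via ε: add B.
From B via ε: add E.
From E via ε: add J.
No new states can be added; the closed set is {B, C, E, G, I, J, K, M, N, P}.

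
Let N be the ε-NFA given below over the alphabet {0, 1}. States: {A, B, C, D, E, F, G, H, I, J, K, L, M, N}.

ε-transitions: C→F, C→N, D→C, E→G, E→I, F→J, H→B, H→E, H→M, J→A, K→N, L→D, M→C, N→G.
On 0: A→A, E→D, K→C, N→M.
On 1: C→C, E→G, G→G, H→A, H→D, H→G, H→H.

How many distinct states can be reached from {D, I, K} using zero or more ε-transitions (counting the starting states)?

Start with {D, I, K}.
From D via ε: add C.
From K via ε: add N.
From C via ε: add F.
From N via ε: add G.
From F via ε: add J.
From J via ε: add A.
ε-closure = {A, C, D, F, G, I, J, K, N}, which has 9 states.

9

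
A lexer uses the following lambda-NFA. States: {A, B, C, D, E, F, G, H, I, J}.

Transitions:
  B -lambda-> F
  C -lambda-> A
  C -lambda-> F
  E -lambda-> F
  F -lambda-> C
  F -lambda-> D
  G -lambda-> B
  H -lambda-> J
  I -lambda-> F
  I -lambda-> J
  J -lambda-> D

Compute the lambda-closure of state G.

{A, B, C, D, F, G}

Start with {G}.
From G via lambda: add B.
From B via lambda: add F.
From F via lambda: add C, D.
From C via lambda: add A.
No new states can be added; the closed set is {A, B, C, D, F, G}.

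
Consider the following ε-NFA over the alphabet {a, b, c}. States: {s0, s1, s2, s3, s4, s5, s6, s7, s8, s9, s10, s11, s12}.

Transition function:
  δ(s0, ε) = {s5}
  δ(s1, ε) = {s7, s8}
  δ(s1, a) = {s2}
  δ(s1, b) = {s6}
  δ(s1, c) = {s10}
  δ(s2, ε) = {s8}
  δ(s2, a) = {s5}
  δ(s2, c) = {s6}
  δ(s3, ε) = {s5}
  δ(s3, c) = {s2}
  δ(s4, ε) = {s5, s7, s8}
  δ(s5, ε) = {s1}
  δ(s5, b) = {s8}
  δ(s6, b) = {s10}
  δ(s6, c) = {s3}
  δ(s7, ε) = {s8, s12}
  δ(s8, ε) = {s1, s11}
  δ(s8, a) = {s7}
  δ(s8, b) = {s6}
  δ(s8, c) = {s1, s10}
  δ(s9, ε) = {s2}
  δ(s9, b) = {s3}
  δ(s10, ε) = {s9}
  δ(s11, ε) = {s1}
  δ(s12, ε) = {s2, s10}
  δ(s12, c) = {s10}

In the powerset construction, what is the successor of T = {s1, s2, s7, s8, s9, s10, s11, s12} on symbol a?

{s1, s2, s5, s7, s8, s9, s10, s11, s12}

s1 on a → {s2}.
s2 on a → {s5}.
s8 on a → {s7}.
No a-transition from s7, s9, s10, s11, s12.
Union after reading a: {s2, s5, s7}.
Now take the ε-closure:
From s2 via ε: add s8.
From s5 via ε: add s1.
From s7 via ε: add s12.
From s8 via ε: add s11.
From s12 via ε: add s10.
From s10 via ε: add s9.
No new states can be added; the closed set is {s1, s2, s5, s7, s8, s9, s10, s11, s12}.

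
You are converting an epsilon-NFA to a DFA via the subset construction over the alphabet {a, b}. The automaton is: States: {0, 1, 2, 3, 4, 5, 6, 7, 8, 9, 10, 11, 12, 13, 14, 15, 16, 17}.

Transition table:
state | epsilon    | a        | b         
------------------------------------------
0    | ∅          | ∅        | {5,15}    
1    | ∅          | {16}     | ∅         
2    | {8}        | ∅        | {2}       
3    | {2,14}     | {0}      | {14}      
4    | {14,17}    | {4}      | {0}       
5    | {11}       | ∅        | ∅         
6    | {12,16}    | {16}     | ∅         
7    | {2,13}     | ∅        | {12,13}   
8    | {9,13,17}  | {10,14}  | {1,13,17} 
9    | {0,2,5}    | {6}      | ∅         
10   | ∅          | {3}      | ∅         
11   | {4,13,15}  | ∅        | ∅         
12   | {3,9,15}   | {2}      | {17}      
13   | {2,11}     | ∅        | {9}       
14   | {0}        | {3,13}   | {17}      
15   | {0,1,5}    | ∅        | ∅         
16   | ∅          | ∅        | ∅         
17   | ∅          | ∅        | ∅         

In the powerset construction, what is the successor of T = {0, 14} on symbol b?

0 on b → {5, 15}.
14 on b → {17}.
Union after reading b: {5, 15, 17}.
Now take the epsilon-closure:
From 5 via epsilon: add 11.
From 15 via epsilon: add 0, 1.
From 11 via epsilon: add 4, 13.
From 4 via epsilon: add 14.
From 13 via epsilon: add 2.
From 2 via epsilon: add 8.
From 8 via epsilon: add 9.
No new states can be added; the closed set is {0, 1, 2, 4, 5, 8, 9, 11, 13, 14, 15, 17}.

{0, 1, 2, 4, 5, 8, 9, 11, 13, 14, 15, 17}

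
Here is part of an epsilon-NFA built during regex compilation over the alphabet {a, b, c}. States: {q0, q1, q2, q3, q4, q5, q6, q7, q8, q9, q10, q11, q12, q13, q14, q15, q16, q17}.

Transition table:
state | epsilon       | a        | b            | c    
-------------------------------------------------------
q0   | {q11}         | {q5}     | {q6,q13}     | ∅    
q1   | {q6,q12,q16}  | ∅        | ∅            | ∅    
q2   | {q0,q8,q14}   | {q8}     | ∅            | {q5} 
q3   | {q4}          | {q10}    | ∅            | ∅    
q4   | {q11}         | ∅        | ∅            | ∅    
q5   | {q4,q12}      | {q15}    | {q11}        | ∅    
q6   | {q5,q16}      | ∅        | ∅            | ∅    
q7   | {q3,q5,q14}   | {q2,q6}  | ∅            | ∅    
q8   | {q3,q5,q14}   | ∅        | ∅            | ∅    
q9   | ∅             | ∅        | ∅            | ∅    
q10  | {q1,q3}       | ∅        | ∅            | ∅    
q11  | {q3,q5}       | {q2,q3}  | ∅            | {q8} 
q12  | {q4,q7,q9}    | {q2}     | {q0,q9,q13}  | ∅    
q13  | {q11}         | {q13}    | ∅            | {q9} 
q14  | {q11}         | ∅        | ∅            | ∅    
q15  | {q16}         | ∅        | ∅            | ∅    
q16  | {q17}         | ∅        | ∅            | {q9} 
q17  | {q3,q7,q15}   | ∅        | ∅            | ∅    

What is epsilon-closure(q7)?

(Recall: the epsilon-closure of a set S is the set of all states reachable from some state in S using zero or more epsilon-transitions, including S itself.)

{q3, q4, q5, q7, q9, q11, q12, q14}

Start with {q7}.
From q7 via epsilon: add q3, q5, q14.
From q3 via epsilon: add q4.
From q5 via epsilon: add q12.
From q14 via epsilon: add q11.
From q12 via epsilon: add q9.
No new states can be added; the closed set is {q3, q4, q5, q7, q9, q11, q12, q14}.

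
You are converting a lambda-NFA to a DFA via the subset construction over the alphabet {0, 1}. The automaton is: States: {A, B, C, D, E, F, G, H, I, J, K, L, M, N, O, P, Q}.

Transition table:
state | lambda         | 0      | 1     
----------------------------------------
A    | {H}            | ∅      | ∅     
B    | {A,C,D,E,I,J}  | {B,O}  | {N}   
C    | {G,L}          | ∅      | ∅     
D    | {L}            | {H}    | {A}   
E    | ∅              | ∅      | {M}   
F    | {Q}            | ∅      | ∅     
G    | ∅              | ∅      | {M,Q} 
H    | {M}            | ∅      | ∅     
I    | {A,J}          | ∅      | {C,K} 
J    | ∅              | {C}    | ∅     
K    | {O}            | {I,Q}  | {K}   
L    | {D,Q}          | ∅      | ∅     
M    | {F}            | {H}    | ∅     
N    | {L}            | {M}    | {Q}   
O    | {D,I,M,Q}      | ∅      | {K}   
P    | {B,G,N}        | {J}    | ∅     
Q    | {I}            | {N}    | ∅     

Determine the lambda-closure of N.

{A, D, F, H, I, J, L, M, N, Q}

Start with {N}.
From N via lambda: add L.
From L via lambda: add D, Q.
From Q via lambda: add I.
From I via lambda: add A, J.
From A via lambda: add H.
From H via lambda: add M.
From M via lambda: add F.
No new states can be added; the closed set is {A, D, F, H, I, J, L, M, N, Q}.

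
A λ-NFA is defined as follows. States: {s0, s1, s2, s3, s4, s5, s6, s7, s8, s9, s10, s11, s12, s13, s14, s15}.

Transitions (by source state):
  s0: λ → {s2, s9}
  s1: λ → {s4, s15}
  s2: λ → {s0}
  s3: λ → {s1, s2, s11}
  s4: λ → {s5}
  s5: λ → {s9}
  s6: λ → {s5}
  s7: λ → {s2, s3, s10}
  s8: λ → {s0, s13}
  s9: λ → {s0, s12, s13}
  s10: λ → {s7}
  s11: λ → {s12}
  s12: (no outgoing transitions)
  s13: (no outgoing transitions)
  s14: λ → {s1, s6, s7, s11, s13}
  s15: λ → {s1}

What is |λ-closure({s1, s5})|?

Start with {s1, s5}.
From s1 via λ: add s4, s15.
From s5 via λ: add s9.
From s9 via λ: add s0, s12, s13.
From s0 via λ: add s2.
λ-closure = {s0, s1, s2, s4, s5, s9, s12, s13, s15}, which has 9 states.

9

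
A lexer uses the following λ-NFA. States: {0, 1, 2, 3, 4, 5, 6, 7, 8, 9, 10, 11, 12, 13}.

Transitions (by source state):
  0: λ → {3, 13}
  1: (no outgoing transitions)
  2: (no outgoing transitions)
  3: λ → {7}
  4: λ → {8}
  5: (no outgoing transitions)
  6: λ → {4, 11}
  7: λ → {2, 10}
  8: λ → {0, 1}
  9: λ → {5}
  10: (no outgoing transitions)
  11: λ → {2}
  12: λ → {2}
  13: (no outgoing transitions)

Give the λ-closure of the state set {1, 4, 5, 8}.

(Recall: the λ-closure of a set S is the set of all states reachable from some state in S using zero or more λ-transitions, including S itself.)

Start with {1, 4, 5, 8}.
From 8 via λ: add 0.
From 0 via λ: add 3, 13.
From 3 via λ: add 7.
From 7 via λ: add 2, 10.
No new states can be added; the closed set is {0, 1, 2, 3, 4, 5, 7, 8, 10, 13}.

{0, 1, 2, 3, 4, 5, 7, 8, 10, 13}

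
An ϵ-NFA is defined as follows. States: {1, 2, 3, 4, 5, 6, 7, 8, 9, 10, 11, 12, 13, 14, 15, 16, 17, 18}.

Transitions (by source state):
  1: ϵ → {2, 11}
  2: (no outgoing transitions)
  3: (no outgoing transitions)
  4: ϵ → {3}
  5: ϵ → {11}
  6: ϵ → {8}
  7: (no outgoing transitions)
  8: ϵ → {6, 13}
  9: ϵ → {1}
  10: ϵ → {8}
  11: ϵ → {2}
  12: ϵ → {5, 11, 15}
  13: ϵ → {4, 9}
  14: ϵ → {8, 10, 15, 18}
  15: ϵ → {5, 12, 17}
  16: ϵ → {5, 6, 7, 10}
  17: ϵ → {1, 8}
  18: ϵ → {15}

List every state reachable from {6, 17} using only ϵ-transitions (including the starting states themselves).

Start with {6, 17}.
From 6 via ϵ: add 8.
From 17 via ϵ: add 1.
From 1 via ϵ: add 2, 11.
From 8 via ϵ: add 13.
From 13 via ϵ: add 4, 9.
From 4 via ϵ: add 3.
No new states can be added; the closed set is {1, 2, 3, 4, 6, 8, 9, 11, 13, 17}.

{1, 2, 3, 4, 6, 8, 9, 11, 13, 17}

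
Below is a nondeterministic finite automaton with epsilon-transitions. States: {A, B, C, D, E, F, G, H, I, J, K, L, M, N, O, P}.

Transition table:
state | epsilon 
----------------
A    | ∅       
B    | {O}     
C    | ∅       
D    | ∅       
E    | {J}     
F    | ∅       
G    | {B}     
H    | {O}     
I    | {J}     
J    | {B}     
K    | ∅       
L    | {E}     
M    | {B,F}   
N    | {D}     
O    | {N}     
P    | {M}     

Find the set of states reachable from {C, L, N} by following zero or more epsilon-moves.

{B, C, D, E, J, L, N, O}

Start with {C, L, N}.
From L via epsilon: add E.
From N via epsilon: add D.
From E via epsilon: add J.
From J via epsilon: add B.
From B via epsilon: add O.
No new states can be added; the closed set is {B, C, D, E, J, L, N, O}.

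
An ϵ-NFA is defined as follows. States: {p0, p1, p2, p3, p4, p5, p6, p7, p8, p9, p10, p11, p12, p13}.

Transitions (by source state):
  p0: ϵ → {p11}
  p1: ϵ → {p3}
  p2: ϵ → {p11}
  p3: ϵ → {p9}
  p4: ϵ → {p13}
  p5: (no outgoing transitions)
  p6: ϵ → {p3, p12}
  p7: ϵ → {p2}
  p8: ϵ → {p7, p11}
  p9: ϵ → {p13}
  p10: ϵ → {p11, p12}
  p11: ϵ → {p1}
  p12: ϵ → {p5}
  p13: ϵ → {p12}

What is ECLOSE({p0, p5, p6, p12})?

Start with {p0, p5, p6, p12}.
From p0 via ϵ: add p11.
From p6 via ϵ: add p3.
From p3 via ϵ: add p9.
From p11 via ϵ: add p1.
From p9 via ϵ: add p13.
No new states can be added; the closed set is {p0, p1, p3, p5, p6, p9, p11, p12, p13}.

{p0, p1, p3, p5, p6, p9, p11, p12, p13}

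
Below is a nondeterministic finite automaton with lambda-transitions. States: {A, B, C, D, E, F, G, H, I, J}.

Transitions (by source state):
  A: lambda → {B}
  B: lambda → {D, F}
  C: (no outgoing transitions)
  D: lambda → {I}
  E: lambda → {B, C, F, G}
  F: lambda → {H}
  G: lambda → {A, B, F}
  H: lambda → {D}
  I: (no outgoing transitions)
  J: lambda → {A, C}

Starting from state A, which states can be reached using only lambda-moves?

Start with {A}.
From A via lambda: add B.
From B via lambda: add D, F.
From D via lambda: add I.
From F via lambda: add H.
No new states can be added; the closed set is {A, B, D, F, H, I}.

{A, B, D, F, H, I}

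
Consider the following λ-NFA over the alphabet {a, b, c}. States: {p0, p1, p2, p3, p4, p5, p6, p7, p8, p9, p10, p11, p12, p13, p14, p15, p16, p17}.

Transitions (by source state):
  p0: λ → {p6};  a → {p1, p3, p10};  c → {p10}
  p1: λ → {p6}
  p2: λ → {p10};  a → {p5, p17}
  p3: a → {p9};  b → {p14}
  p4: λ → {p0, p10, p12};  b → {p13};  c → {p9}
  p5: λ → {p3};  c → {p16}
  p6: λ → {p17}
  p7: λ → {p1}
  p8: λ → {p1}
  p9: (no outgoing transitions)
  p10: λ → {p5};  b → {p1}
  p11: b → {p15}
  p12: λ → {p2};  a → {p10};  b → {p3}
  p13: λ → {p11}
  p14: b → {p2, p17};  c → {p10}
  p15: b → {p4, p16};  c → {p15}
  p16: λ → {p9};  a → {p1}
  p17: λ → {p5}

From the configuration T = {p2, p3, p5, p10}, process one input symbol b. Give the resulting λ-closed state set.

p3 on b → {p14}.
p10 on b → {p1}.
No b-transition from p2, p5.
Union after reading b: {p1, p14}.
Now take the λ-closure:
From p1 via λ: add p6.
From p6 via λ: add p17.
From p17 via λ: add p5.
From p5 via λ: add p3.
No new states can be added; the closed set is {p1, p3, p5, p6, p14, p17}.

{p1, p3, p5, p6, p14, p17}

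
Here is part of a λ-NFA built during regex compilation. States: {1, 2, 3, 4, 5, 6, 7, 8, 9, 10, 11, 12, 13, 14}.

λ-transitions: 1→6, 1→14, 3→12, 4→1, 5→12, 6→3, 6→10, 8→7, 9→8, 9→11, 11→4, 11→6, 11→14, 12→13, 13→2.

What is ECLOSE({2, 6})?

Start with {2, 6}.
From 6 via λ: add 3, 10.
From 3 via λ: add 12.
From 12 via λ: add 13.
No new states can be added; the closed set is {2, 3, 6, 10, 12, 13}.

{2, 3, 6, 10, 12, 13}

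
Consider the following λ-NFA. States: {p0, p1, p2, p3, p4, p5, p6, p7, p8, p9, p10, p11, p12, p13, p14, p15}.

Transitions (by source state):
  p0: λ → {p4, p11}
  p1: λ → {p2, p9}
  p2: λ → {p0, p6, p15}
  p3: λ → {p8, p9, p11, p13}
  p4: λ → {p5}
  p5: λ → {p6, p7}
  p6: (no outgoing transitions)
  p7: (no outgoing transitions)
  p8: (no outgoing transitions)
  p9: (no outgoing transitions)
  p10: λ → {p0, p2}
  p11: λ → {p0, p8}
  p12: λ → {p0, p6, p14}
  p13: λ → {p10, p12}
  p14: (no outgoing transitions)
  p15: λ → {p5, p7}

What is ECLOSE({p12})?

Start with {p12}.
From p12 via λ: add p0, p6, p14.
From p0 via λ: add p4, p11.
From p4 via λ: add p5.
From p11 via λ: add p8.
From p5 via λ: add p7.
No new states can be added; the closed set is {p0, p4, p5, p6, p7, p8, p11, p12, p14}.

{p0, p4, p5, p6, p7, p8, p11, p12, p14}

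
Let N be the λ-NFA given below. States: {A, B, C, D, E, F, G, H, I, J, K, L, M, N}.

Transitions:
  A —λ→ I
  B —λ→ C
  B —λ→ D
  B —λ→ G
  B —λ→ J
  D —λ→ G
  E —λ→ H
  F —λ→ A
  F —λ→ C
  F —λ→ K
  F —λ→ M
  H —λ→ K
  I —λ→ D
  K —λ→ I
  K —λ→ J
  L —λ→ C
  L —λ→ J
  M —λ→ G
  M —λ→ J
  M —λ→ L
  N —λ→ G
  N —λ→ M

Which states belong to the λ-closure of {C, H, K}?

{C, D, G, H, I, J, K}

Start with {C, H, K}.
From K via λ: add I, J.
From I via λ: add D.
From D via λ: add G.
No new states can be added; the closed set is {C, D, G, H, I, J, K}.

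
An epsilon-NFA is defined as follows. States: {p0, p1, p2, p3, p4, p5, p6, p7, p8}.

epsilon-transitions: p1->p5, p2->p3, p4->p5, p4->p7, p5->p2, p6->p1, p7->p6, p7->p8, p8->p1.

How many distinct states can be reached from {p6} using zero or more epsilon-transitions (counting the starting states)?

5

Start with {p6}.
From p6 via epsilon: add p1.
From p1 via epsilon: add p5.
From p5 via epsilon: add p2.
From p2 via epsilon: add p3.
epsilon-closure = {p1, p2, p3, p5, p6}, which has 5 states.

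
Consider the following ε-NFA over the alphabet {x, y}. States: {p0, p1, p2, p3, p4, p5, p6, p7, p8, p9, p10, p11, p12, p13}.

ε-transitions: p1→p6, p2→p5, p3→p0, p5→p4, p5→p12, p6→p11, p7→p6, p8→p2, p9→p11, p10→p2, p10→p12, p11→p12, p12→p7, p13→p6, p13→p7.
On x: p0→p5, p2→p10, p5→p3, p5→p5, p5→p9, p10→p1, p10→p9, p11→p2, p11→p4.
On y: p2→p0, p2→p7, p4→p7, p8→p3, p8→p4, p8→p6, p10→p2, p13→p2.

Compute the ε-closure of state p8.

{p2, p4, p5, p6, p7, p8, p11, p12}

Start with {p8}.
From p8 via ε: add p2.
From p2 via ε: add p5.
From p5 via ε: add p4, p12.
From p12 via ε: add p7.
From p7 via ε: add p6.
From p6 via ε: add p11.
No new states can be added; the closed set is {p2, p4, p5, p6, p7, p8, p11, p12}.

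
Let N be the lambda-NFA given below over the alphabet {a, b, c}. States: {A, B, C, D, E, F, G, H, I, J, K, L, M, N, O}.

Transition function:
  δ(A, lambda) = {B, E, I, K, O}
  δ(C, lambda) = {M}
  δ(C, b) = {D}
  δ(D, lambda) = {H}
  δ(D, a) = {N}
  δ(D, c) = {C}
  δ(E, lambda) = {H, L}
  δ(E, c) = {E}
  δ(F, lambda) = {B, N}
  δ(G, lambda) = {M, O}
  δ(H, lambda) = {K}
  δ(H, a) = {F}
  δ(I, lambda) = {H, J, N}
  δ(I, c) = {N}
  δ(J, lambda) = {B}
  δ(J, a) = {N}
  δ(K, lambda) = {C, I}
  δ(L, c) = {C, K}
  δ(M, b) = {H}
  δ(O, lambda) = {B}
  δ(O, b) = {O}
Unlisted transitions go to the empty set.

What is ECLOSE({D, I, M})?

{B, C, D, H, I, J, K, M, N}

Start with {D, I, M}.
From D via lambda: add H.
From I via lambda: add J, N.
From H via lambda: add K.
From J via lambda: add B.
From K via lambda: add C.
No new states can be added; the closed set is {B, C, D, H, I, J, K, M, N}.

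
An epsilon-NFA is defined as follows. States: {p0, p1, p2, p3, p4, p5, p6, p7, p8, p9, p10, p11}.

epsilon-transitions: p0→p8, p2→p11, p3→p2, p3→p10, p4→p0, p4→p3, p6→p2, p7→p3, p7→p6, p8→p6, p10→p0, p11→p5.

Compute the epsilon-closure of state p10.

Start with {p10}.
From p10 via epsilon: add p0.
From p0 via epsilon: add p8.
From p8 via epsilon: add p6.
From p6 via epsilon: add p2.
From p2 via epsilon: add p11.
From p11 via epsilon: add p5.
No new states can be added; the closed set is {p0, p2, p5, p6, p8, p10, p11}.

{p0, p2, p5, p6, p8, p10, p11}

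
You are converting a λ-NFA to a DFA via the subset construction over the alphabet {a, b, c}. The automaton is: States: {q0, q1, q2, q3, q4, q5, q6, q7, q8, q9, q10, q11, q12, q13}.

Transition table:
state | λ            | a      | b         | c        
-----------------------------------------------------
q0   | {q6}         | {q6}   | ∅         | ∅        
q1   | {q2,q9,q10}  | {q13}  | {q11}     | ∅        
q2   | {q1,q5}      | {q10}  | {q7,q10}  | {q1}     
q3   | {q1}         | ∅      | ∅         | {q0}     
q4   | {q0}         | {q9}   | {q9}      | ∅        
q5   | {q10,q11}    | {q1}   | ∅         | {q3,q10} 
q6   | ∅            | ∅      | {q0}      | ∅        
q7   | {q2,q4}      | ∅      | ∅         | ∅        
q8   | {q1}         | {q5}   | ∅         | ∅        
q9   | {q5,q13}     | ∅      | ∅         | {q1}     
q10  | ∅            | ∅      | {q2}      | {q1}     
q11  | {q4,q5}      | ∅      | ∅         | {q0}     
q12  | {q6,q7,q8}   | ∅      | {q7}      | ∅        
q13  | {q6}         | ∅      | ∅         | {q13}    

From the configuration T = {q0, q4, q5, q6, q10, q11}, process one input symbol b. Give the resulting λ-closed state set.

q4 on b → {q9}.
q6 on b → {q0}.
q10 on b → {q2}.
No b-transition from q0, q5, q11.
Union after reading b: {q0, q2, q9}.
Now take the λ-closure:
From q0 via λ: add q6.
From q2 via λ: add q1, q5.
From q9 via λ: add q13.
From q1 via λ: add q10.
From q5 via λ: add q11.
From q11 via λ: add q4.
No new states can be added; the closed set is {q0, q1, q2, q4, q5, q6, q9, q10, q11, q13}.

{q0, q1, q2, q4, q5, q6, q9, q10, q11, q13}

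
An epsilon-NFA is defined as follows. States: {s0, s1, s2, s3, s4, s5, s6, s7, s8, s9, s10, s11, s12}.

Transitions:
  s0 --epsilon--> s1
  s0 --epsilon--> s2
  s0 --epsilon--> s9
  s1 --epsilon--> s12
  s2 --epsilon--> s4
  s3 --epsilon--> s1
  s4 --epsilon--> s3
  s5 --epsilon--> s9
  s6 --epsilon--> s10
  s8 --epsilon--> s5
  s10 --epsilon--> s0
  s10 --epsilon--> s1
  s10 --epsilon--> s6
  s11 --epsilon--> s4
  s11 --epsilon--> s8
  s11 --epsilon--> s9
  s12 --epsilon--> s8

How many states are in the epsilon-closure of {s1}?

Start with {s1}.
From s1 via epsilon: add s12.
From s12 via epsilon: add s8.
From s8 via epsilon: add s5.
From s5 via epsilon: add s9.
epsilon-closure = {s1, s5, s8, s9, s12}, which has 5 states.

5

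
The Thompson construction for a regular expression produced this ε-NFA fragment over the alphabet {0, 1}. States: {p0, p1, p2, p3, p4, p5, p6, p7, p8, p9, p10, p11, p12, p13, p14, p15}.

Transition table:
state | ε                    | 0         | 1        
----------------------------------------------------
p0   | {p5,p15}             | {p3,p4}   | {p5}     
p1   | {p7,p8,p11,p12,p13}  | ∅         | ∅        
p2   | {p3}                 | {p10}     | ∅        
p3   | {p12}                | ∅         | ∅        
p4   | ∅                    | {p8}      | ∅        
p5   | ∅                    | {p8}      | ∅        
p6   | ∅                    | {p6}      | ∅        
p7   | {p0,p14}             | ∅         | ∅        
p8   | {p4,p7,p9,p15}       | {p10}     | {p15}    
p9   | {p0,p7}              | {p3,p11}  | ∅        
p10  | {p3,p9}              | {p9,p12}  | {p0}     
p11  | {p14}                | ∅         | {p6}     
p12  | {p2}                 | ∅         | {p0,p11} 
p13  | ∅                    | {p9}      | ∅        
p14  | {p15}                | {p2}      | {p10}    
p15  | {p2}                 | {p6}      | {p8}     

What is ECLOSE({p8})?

Start with {p8}.
From p8 via ε: add p4, p7, p9, p15.
From p7 via ε: add p0, p14.
From p15 via ε: add p2.
From p0 via ε: add p5.
From p2 via ε: add p3.
From p3 via ε: add p12.
No new states can be added; the closed set is {p0, p2, p3, p4, p5, p7, p8, p9, p12, p14, p15}.

{p0, p2, p3, p4, p5, p7, p8, p9, p12, p14, p15}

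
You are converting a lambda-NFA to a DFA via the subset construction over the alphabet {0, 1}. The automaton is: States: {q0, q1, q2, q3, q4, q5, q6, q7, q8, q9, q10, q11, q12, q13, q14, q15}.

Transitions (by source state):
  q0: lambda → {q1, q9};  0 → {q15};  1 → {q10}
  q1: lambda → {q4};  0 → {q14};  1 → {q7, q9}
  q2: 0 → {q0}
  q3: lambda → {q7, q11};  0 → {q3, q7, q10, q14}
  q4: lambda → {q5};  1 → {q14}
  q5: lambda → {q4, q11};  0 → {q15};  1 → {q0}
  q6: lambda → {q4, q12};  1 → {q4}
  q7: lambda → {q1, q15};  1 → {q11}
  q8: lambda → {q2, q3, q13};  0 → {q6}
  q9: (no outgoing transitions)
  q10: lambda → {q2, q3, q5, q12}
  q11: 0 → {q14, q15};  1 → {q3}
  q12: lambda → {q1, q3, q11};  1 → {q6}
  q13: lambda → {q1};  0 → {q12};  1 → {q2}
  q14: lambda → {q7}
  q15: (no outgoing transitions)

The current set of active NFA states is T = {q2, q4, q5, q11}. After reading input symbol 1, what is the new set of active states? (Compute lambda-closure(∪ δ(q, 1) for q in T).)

{q0, q1, q3, q4, q5, q7, q9, q11, q14, q15}

q4 on 1 → {q14}.
q5 on 1 → {q0}.
q11 on 1 → {q3}.
No 1-transition from q2.
Union after reading 1: {q0, q3, q14}.
Now take the lambda-closure:
From q0 via lambda: add q1, q9.
From q3 via lambda: add q7, q11.
From q1 via lambda: add q4.
From q7 via lambda: add q15.
From q4 via lambda: add q5.
No new states can be added; the closed set is {q0, q1, q3, q4, q5, q7, q9, q11, q14, q15}.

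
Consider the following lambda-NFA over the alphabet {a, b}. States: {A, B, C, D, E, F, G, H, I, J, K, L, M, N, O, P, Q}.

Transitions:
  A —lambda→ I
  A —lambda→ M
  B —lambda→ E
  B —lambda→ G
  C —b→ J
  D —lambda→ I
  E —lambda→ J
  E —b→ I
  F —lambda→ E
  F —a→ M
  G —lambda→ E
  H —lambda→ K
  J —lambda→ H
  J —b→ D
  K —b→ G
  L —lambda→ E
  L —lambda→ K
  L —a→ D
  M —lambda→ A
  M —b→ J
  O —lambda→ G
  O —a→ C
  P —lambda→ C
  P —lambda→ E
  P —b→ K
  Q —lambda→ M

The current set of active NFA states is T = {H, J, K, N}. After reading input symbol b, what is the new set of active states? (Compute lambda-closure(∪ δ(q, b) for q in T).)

J on b → {D}.
K on b → {G}.
No b-transition from H, N.
Union after reading b: {D, G}.
Now take the lambda-closure:
From D via lambda: add I.
From G via lambda: add E.
From E via lambda: add J.
From J via lambda: add H.
From H via lambda: add K.
No new states can be added; the closed set is {D, E, G, H, I, J, K}.

{D, E, G, H, I, J, K}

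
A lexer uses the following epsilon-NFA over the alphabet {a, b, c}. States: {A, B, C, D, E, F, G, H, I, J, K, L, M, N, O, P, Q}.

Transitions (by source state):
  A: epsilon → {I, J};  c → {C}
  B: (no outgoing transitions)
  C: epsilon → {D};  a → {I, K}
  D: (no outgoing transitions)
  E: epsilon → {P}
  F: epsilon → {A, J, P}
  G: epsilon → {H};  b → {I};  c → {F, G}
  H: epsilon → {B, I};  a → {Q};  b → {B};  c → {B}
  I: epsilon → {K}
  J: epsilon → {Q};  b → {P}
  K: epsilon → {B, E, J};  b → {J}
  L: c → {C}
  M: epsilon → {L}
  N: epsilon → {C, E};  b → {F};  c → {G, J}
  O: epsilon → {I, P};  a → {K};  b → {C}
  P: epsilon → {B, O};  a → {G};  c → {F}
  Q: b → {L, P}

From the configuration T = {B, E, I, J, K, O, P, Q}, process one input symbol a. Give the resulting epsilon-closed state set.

O on a → {K}.
P on a → {G}.
No a-transition from B, E, I, J, K, Q.
Union after reading a: {G, K}.
Now take the epsilon-closure:
From G via epsilon: add H.
From K via epsilon: add B, E, J.
From E via epsilon: add P.
From H via epsilon: add I.
From J via epsilon: add Q.
From P via epsilon: add O.
No new states can be added; the closed set is {B, E, G, H, I, J, K, O, P, Q}.

{B, E, G, H, I, J, K, O, P, Q}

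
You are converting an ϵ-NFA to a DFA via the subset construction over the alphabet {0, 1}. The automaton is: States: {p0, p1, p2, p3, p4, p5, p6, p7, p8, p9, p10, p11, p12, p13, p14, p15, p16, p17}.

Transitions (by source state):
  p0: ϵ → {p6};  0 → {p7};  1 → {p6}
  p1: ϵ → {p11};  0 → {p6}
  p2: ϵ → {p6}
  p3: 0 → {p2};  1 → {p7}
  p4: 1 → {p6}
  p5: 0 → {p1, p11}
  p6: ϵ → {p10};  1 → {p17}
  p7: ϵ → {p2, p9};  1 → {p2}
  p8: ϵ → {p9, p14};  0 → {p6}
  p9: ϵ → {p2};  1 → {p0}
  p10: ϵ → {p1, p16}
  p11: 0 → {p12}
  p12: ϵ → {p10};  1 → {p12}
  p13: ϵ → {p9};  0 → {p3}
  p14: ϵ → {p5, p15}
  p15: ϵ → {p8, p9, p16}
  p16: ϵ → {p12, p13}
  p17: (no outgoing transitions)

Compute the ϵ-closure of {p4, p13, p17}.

{p1, p2, p4, p6, p9, p10, p11, p12, p13, p16, p17}

Start with {p4, p13, p17}.
From p13 via ϵ: add p9.
From p9 via ϵ: add p2.
From p2 via ϵ: add p6.
From p6 via ϵ: add p10.
From p10 via ϵ: add p1, p16.
From p1 via ϵ: add p11.
From p16 via ϵ: add p12.
No new states can be added; the closed set is {p1, p2, p4, p6, p9, p10, p11, p12, p13, p16, p17}.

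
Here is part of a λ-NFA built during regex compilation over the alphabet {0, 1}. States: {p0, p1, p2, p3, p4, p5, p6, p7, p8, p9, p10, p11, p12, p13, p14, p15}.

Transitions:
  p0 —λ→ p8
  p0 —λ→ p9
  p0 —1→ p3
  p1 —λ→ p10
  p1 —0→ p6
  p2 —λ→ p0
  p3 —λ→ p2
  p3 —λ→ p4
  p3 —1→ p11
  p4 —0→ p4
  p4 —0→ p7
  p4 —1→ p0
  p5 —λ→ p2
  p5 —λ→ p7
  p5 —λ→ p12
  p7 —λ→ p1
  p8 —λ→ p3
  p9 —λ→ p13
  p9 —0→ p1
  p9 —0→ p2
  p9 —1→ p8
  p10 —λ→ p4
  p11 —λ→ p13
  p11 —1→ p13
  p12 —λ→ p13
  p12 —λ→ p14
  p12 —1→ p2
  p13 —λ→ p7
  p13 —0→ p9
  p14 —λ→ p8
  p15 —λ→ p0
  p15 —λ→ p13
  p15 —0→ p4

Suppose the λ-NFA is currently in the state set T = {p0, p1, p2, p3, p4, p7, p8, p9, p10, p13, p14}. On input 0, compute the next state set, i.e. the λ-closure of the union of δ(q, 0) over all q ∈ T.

p1 on 0 → {p6}.
p4 on 0 → {p4, p7}.
p9 on 0 → {p1, p2}.
p13 on 0 → {p9}.
No 0-transition from p0, p2, p3, p7, p8, p10, p14.
Union after reading 0: {p1, p2, p4, p6, p7, p9}.
Now take the λ-closure:
From p1 via λ: add p10.
From p2 via λ: add p0.
From p9 via λ: add p13.
From p0 via λ: add p8.
From p8 via λ: add p3.
No new states can be added; the closed set is {p0, p1, p2, p3, p4, p6, p7, p8, p9, p10, p13}.

{p0, p1, p2, p3, p4, p6, p7, p8, p9, p10, p13}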